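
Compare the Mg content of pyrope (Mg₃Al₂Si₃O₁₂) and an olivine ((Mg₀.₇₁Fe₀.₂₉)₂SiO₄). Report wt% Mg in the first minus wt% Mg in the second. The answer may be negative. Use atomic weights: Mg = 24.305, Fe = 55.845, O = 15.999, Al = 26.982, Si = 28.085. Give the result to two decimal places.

-3.62 percentage points

First mineral: 72.915 g Mg in 403.122 g formula = 18.09 wt% Mg.
Second mineral: 34.513 g Mg in 158.984 g formula = 21.71 wt% Mg.
18.09% − 21.71% gives a difference of -3.62 percentage points.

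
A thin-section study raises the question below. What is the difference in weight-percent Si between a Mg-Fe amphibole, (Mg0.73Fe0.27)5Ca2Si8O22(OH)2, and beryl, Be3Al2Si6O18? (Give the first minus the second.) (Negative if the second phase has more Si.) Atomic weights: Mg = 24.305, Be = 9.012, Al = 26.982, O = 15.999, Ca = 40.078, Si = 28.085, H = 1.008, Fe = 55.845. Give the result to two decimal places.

M((Mg0.73Fe0.27)5Ca2Si8O22(OH)2) = 854.932 g/mol, so wt% Si = 224.680/854.932 × 100 = 26.28%.
M(Be3Al2Si6O18) = 537.492 g/mol, so wt% Si = 168.510/537.492 × 100 = 31.35%.
26.28 − 31.35 = -5.07 pp.

-5.07 percentage points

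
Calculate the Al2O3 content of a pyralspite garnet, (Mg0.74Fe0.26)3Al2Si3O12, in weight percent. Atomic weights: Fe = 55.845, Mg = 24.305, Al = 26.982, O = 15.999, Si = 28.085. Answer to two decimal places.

23.84 wt%

Molar mass of (Mg0.74Fe0.26)3Al2Si3O12 = 2.22·24.305 + 0.78·55.845 + 2·26.982 + 3·28.085 + 12·15.999 = 427.723 g/mol.
Each formula unit contains 2 Al, equivalent to 2/2 = 1.0000 mol Al2O3.
M(Al2O3) = 2×26.982 + 3×15.999 = 101.961 g/mol.
Mass of Al2O3 per formula unit = 1.0000 × 101.961 = 101.961 g.
Al2O3 wt% = 101.961 / 427.723 × 100 = 23.84%.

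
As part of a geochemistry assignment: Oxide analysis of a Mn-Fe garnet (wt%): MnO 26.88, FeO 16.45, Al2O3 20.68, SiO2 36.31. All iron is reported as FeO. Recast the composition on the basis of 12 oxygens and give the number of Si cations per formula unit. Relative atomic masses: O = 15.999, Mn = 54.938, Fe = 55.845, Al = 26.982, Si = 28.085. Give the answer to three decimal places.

2.990 Si apfu

26.88 wt% MnO ÷ 70.937 g/mol = 0.37893 mol, giving 0.37893 Mn and 0.37893 O.
16.45 wt% FeO ÷ 71.844 g/mol = 0.22897 mol, giving 0.22897 Fe and 0.22897 O.
20.68 wt% Al2O3 ÷ 101.961 g/mol = 0.20282 mol, giving 0.40564 Al and 0.60846 O.
36.31 wt% SiO2 ÷ 60.083 g/mol = 0.60433 mol, giving 0.60433 Si and 1.20866 O.
Oxygen sums to 2.42502; scaling by 12/2.42502 = 4.94841 puts the formula on 12 O.
Si: 0.60433 × 4.94841 = 2.990 atoms per formula unit.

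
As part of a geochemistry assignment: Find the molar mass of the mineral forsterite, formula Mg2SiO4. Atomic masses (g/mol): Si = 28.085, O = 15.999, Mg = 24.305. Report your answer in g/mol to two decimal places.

140.69 g/mol

The formula mass is the sum 2×24.305 + 1×28.085 + 4×15.999.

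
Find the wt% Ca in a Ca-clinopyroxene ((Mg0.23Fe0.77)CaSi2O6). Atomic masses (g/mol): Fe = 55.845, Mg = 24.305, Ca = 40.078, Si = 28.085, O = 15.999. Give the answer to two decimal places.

16.64 wt%

Formula mass = 0.23×24.305 + 0.77×55.845 + 1×40.078 + 2×28.085 + 6×15.999 = 240.833 g/mol, of which 40.078 g is Ca.
So Ca makes up 40.078/240.833 = 0.1664 of the mass, i.e. 16.64%.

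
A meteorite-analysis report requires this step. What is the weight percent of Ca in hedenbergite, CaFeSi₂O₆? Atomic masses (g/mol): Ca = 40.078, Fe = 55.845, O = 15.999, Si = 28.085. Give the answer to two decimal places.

16.15 weight percent

Formula mass = 1·40.078 + 1·55.845 + 2·28.085 + 6·15.999 = 248.087 g/mol, of which 40.078 g is Ca.
So Ca makes up 40.078/248.087 = 0.1615 of the mass, i.e. 16.15%.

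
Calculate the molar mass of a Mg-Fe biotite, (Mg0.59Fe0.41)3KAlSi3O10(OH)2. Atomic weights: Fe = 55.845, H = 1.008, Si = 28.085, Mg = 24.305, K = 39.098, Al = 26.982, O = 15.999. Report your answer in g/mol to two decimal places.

M = 1.77×24.305 + 1.23×55.845 + 1×39.098 + 1×26.982 + 3×28.085 + 12×15.999 + 2×1.008

456.05 g/mol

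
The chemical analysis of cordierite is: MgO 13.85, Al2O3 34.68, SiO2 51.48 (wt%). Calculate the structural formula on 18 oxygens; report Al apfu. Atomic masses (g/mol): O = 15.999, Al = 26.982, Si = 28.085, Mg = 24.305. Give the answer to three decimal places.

3.979 Al apfu

MgO (M=40.304): mol = 0.34364; Mg = 0.34364, O = 0.34364.
Al2O3 (M=101.961): mol = 0.34013; Al = 0.68026, O = 1.02039.
SiO2 (M=60.083): mol = 0.85681; Si = 0.85681, O = 1.71362.
ΣO = 3.07765; factor = 18/ΣO = 5.84862.
Al apfu = 0.68026 × 5.84862 = 3.979.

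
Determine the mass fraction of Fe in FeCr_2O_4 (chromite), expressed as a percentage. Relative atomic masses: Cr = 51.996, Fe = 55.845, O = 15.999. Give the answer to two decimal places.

Molar mass of FeCr_2O_4: 1*55.845 + 2*51.996 + 4*15.999 = 223.833 g/mol.
Mass of Fe per formula unit: 1 × 55.845 = 55.845 g.
Weight fraction Fe = 55.845 / 223.833 = 0.2495.

24.95 mass %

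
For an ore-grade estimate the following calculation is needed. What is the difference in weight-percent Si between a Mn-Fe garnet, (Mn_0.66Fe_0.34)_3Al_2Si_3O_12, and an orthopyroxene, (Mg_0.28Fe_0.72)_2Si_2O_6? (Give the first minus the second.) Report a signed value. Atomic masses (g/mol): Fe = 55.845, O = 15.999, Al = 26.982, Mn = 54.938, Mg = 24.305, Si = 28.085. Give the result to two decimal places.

First mineral: 84.255 g Si in 495.946 g formula = 16.99 wt% Si.
Second mineral: 56.170 g Si in 246.192 g formula = 22.82 wt% Si.
16.99% − 22.82% gives a difference of -5.83 percentage points.

-5.83 percentage points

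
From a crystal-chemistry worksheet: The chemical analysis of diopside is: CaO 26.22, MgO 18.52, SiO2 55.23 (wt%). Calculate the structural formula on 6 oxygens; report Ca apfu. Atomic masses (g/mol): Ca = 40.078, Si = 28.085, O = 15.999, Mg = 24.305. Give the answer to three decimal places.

1.014 Ca apfu

26.22 wt% CaO ÷ 56.077 g/mol = 0.46757 mol, giving 0.46757 Ca and 0.46757 O.
18.52 wt% MgO ÷ 40.304 g/mol = 0.45951 mol, giving 0.45951 Mg and 0.45951 O.
55.23 wt% SiO2 ÷ 60.083 g/mol = 0.91923 mol, giving 0.91923 Si and 1.83846 O.
Oxygen sums to 2.76554; scaling by 6/2.76554 = 2.16956 puts the formula on 6 O.
Ca: 0.46757 × 2.16956 = 1.014 atoms per formula unit.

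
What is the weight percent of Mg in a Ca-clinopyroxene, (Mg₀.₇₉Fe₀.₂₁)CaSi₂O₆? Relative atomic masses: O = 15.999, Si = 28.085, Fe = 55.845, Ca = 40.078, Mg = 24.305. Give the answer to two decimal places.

8.60 weight percent

M((Mg₀.₇₉Fe₀.₂₁)CaSi₂O₆) = 223.170 g/mol.
Mg contributes 0.79 × 24.305 = 19.201 g per mole.
19.201/223.170 = 0.0860 → 8.60%.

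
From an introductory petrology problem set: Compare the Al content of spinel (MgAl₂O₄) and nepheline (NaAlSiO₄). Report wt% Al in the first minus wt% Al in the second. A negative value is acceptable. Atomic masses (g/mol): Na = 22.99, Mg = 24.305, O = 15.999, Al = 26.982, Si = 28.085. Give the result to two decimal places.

First mineral: 53.964 g Al in 142.265 g formula = 37.93 wt% Al.
Second mineral: 26.982 g Al in 142.053 g formula = 18.99 wt% Al.
37.93% − 18.99% gives a difference of 18.94 percentage points.

18.94 percentage points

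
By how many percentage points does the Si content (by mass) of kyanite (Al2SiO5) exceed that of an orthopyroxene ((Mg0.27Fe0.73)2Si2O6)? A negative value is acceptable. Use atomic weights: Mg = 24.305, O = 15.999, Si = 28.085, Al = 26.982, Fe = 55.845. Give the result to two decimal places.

First mineral: 28.085 g Si in 162.044 g formula = 17.33 wt% Si.
Second mineral: 56.170 g Si in 246.822 g formula = 22.76 wt% Si.
17.33% − 22.76% gives a difference of -5.43 percentage points.

-5.43 percentage points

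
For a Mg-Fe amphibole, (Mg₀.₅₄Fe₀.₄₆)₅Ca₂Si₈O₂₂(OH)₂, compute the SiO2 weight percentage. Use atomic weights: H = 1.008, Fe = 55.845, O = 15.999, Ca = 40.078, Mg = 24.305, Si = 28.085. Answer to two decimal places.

54.32 wt%

M((Mg₀.₅₄Fe₀.₄₆)₅Ca₂Si₈O₂₂(OH)₂) = 884.895 g/mol; M(SiO2) = 60.083 g/mol.
Moles SiO2 per formula unit = 8 Si ÷ 1 = 8.0000.
SiO2 fraction = (8.0000 × 60.083) / 884.895 = 480.664/884.895 = 0.5432.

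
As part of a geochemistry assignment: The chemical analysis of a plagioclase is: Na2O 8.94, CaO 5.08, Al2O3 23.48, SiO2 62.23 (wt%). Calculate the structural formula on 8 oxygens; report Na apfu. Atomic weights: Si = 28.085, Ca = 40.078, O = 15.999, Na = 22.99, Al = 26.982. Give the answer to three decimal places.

Na2O: 8.94/61.979 = 0.14424 mol → 0.28848 mol Na, 0.14424 mol O.
CaO: 5.08/56.077 = 0.09059 mol → 0.09059 mol Ca, 0.09059 mol O.
Al2O3: 23.48/101.961 = 0.23028 mol → 0.46056 mol Al, 0.69084 mol O.
SiO2: 62.23/60.083 = 1.03573 mol → 1.03573 mol Si, 2.07146 mol O.
Total oxygen = 2.99713 mol. Normalization factor = 8/2.99713 = 2.66922.
Na per 8 O = 0.28848 × 2.66922 = 0.770.

0.770 Na apfu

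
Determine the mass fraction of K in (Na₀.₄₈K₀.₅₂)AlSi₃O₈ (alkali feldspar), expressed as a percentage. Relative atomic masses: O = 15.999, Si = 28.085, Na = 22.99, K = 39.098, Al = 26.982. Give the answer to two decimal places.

7.51 mass %

Formula mass = 0.48·22.99 + 0.52·39.098 + 1·26.982 + 3·28.085 + 8·15.999 = 270.595 g/mol, of which 20.331 g is K.
So K makes up 20.331/270.595 = 0.0751 of the mass, i.e. 7.51%.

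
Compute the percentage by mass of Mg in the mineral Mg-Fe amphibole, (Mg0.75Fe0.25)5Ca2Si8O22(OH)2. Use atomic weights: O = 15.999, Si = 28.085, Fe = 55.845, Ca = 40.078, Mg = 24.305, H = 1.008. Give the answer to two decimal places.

10.70 mass %

M((Mg0.75Fe0.25)5Ca2Si8O22(OH)2) = 851.778 g/mol.
Mg contributes 3.75 × 24.305 = 91.144 g per mole.
91.144/851.778 = 0.1070 → 10.70%.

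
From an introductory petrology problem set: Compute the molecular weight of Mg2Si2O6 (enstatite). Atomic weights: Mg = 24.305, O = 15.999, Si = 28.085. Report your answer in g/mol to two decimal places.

Mg: 2 × 24.305 = 48.6100
Si: 2 × 28.085 = 56.1700
O: 6 × 15.999 = 95.9940
Summing the contributions gives the formula mass.

200.77 g/mol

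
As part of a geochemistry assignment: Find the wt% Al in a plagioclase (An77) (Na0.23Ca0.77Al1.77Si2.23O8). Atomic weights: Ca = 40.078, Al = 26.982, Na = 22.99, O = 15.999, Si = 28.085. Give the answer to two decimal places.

17.40 mass %

M(Na0.23Ca0.77Al1.77Si2.23O8) = 274.527 g/mol.
Al contributes 1.77 × 26.982 = 47.758 g per mole.
47.758/274.527 = 0.1740 → 17.40%.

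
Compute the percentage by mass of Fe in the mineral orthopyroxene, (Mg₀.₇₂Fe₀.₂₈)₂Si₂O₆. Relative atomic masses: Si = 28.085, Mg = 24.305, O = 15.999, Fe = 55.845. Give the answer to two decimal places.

14.32 weight percent

M((Mg₀.₇₂Fe₀.₂₈)₂Si₂O₆) = 218.436 g/mol.
Fe contributes 0.56 × 55.845 = 31.273 g per mole.
31.273/218.436 = 0.1432 → 14.32%.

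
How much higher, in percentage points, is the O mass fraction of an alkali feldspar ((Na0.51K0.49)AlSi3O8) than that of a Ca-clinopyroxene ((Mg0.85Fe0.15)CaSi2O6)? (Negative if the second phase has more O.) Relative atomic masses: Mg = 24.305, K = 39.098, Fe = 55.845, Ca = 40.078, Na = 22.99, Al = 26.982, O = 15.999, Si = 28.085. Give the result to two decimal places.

4.00 percentage points

M((Na0.51K0.49)AlSi3O8) = 270.112 g/mol, so wt% O = 127.992/270.112 × 100 = 47.38%.
M((Mg0.85Fe0.15)CaSi2O6) = 221.278 g/mol, so wt% O = 95.994/221.278 × 100 = 43.38%.
47.38 − 43.38 = 4.00 pp.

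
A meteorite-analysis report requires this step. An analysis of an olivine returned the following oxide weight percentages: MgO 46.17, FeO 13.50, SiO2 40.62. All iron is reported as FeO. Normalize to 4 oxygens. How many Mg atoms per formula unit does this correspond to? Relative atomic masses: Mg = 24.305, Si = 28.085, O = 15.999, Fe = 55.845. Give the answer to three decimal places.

MgO (M=40.304): mol = 1.14554; Mg = 1.14554, O = 1.14554.
FeO (M=71.844): mol = 0.18791; Fe = 0.18791, O = 0.18791.
SiO2 (M=60.083): mol = 0.67606; Si = 0.67606, O = 1.35212.
ΣO = 2.68557; factor = 4/ΣO = 1.48944.
Mg apfu = 1.14554 × 1.48944 = 1.706.

1.706 Mg apfu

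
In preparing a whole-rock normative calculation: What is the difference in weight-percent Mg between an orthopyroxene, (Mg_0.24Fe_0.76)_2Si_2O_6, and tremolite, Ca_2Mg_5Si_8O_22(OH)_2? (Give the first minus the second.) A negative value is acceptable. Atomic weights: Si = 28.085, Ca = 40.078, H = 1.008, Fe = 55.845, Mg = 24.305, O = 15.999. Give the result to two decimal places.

-10.27 percentage points

M((Mg_0.24Fe_0.76)_2Si_2O_6) = 248.715 g/mol, so wt% Mg = 11.666/248.715 × 100 = 4.69%.
M(Ca_2Mg_5Si_8O_22(OH)_2) = 812.353 g/mol, so wt% Mg = 121.525/812.353 × 100 = 14.96%.
4.69 − 14.96 = -10.27 pp.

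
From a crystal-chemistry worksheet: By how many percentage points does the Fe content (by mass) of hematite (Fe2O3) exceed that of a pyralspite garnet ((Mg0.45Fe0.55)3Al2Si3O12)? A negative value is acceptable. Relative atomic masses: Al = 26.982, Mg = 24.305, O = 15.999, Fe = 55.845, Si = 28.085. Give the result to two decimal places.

49.70 percentage points

First mineral: 111.690 g Fe in 159.687 g formula = 69.94 wt% Fe.
Second mineral: 92.144 g Fe in 455.163 g formula = 20.24 wt% Fe.
69.94% − 20.24% gives a difference of 49.70 percentage points.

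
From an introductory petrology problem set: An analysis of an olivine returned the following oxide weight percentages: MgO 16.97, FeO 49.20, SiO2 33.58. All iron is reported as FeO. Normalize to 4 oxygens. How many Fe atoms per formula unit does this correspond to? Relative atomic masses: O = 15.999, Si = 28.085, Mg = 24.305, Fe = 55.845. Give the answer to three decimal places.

1.232 Fe apfu

16.97 wt% MgO ÷ 40.304 g/mol = 0.42105 mol, giving 0.42105 Mg and 0.42105 O.
49.20 wt% FeO ÷ 71.844 g/mol = 0.68482 mol, giving 0.68482 Fe and 0.68482 O.
33.58 wt% SiO2 ÷ 60.083 g/mol = 0.55889 mol, giving 0.55889 Si and 1.11778 O.
Oxygen sums to 2.22365; scaling by 4/2.22365 = 1.79884 puts the formula on 4 O.
Fe: 0.68482 × 1.79884 = 1.232 atoms per formula unit.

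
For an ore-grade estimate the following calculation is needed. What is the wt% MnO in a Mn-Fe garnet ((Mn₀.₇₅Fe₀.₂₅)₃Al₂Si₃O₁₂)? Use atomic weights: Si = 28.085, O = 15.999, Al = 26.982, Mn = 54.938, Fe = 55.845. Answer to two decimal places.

32.20 wt%

Formula mass = 495.701 g/mol.
2.25 Mn → 2.2500 mol MnO per formula unit; M(MnO) = 70.937, so MnO mass = 159.608 g.
159.608/495.701 × 100 = 32.20 wt%.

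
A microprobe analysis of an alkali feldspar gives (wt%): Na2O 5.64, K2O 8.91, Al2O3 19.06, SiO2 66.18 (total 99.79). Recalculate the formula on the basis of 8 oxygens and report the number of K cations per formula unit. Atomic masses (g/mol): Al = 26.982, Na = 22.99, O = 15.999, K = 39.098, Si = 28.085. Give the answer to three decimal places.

0.513 K apfu

5.64 wt% Na2O ÷ 61.979 g/mol = 0.09100 mol, giving 0.18200 Na and 0.09100 O.
8.91 wt% K2O ÷ 94.195 g/mol = 0.09459 mol, giving 0.18918 K and 0.09459 O.
19.06 wt% Al2O3 ÷ 101.961 g/mol = 0.18693 mol, giving 0.37386 Al and 0.56079 O.
66.18 wt% SiO2 ÷ 60.083 g/mol = 1.10148 mol, giving 1.10148 Si and 2.20296 O.
Oxygen sums to 2.94934; scaling by 8/2.94934 = 2.71247 puts the formula on 8 O.
K: 0.18918 × 2.71247 = 0.513 atoms per formula unit.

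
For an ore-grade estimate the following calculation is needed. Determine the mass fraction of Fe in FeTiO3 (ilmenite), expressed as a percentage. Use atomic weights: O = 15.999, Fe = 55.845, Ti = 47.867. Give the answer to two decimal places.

Formula mass = 1×55.845 + 1×47.867 + 3×15.999 = 151.709 g/mol, of which 55.845 g is Fe.
So Fe makes up 55.845/151.709 = 0.3681 of the mass, i.e. 36.81%.

36.81 wt%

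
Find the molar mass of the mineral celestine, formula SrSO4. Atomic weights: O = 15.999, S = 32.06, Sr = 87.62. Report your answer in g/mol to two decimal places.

183.68 g/mol

M = 1×87.62 + 1×32.06 + 4×15.999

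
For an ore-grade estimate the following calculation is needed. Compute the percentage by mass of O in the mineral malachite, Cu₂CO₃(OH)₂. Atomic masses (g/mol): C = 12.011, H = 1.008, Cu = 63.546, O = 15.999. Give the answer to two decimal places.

Formula mass = 2*63.546 + 1*12.011 + 5*15.999 + 2*1.008 = 221.114 g/mol, of which 79.995 g is O.
So O makes up 79.995/221.114 = 0.3618 of the mass, i.e. 36.18%.

36.18 mass %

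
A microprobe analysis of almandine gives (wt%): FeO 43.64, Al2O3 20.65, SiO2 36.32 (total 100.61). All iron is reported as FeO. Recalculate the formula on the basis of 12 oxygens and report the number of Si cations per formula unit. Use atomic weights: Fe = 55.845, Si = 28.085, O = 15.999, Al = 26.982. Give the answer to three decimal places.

43.64 wt% FeO ÷ 71.844 g/mol = 0.60743 mol, giving 0.60743 Fe and 0.60743 O.
20.65 wt% Al2O3 ÷ 101.961 g/mol = 0.20253 mol, giving 0.40506 Al and 0.60759 O.
36.32 wt% SiO2 ÷ 60.083 g/mol = 0.60450 mol, giving 0.60450 Si and 1.20900 O.
Oxygen sums to 2.42402; scaling by 12/2.42402 = 4.95045 puts the formula on 12 O.
Si: 0.60450 × 4.95045 = 2.993 atoms per formula unit.

2.993 Si apfu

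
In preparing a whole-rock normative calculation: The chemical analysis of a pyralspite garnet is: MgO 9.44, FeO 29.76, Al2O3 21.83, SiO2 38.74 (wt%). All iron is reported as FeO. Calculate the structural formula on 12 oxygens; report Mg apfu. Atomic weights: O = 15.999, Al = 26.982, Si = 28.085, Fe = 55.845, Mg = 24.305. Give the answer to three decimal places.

1.089 Mg apfu

MgO (M=40.304): mol = 0.23422; Mg = 0.23422, O = 0.23422.
FeO (M=71.844): mol = 0.41423; Fe = 0.41423, O = 0.41423.
Al2O3 (M=101.961): mol = 0.21410; Al = 0.42820, O = 0.64230.
SiO2 (M=60.083): mol = 0.64477; Si = 0.64477, O = 1.28954.
ΣO = 2.58029; factor = 12/ΣO = 4.65064.
Mg apfu = 0.23422 × 4.65064 = 1.089.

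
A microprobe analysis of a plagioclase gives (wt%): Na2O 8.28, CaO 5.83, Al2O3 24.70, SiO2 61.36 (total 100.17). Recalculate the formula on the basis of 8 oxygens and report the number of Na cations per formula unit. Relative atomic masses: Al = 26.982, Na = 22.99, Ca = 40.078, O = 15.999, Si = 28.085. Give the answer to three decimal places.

0.711 Na apfu

Na2O (M=61.979): mol = 0.13359; Na = 0.26718, O = 0.13359.
CaO (M=56.077): mol = 0.10396; Ca = 0.10396, O = 0.10396.
Al2O3 (M=101.961): mol = 0.24225; Al = 0.48450, O = 0.72675.
SiO2 (M=60.083): mol = 1.02125; Si = 1.02125, O = 2.04250.
ΣO = 3.00680; factor = 8/ΣO = 2.66064.
Na apfu = 0.26718 × 2.66064 = 0.711.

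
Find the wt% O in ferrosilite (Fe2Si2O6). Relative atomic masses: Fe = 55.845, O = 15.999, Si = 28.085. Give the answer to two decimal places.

Molar mass of Fe2Si2O6: 2×55.845 + 2×28.085 + 6×15.999 = 263.854 g/mol.
Mass of O per formula unit: 6 × 15.999 = 95.994 g.
Weight fraction O = 95.994 / 263.854 = 0.3638.

36.38 wt%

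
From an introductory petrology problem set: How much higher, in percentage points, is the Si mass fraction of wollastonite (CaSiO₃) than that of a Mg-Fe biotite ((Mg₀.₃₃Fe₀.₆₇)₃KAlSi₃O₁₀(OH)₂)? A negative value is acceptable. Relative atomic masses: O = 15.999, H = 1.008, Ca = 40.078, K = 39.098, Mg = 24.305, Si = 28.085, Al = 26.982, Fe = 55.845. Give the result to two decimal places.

6.65 percentage points

First mineral: 28.085 g Si in 116.160 g formula = 24.18 wt% Si.
Second mineral: 84.255 g Si in 480.649 g formula = 17.53 wt% Si.
24.18% − 17.53% gives a difference of 6.65 percentage points.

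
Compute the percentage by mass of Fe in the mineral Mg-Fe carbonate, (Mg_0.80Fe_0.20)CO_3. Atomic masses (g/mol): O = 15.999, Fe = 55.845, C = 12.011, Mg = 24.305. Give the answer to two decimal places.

12.32 wt%

Molar mass of (Mg_0.80Fe_0.20)CO_3: 0.80×24.305 + 0.20×55.845 + 1×12.011 + 3×15.999 = 90.621 g/mol.
Mass of Fe per formula unit: 0.20 × 55.845 = 11.169 g.
Weight fraction Fe = 11.169 / 90.621 = 0.1232.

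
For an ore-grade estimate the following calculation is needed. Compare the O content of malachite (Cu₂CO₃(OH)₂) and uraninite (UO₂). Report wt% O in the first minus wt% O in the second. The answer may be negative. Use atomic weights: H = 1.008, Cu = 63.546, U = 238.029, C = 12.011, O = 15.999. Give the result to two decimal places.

M(Cu₂CO₃(OH)₂) = 221.114 g/mol, so wt% O = 79.995/221.114 × 100 = 36.18%.
M(UO₂) = 270.027 g/mol, so wt% O = 31.998/270.027 × 100 = 11.85%.
36.18 − 11.85 = 24.33 pp.

24.33 percentage points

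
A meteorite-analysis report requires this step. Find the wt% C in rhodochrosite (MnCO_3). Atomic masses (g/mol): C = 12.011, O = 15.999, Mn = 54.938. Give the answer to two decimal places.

10.45 wt%

Formula mass = 1×54.938 + 1×12.011 + 3×15.999 = 114.946 g/mol, of which 12.011 g is C.
So C makes up 12.011/114.946 = 0.1045 of the mass, i.e. 10.45%.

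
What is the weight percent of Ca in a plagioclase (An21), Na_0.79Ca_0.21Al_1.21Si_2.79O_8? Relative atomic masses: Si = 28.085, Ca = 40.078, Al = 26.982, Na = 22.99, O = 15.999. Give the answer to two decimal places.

3.17 mass %

M(Na_0.79Ca_0.21Al_1.21Si_2.79O_8) = 265.576 g/mol.
Ca contributes 0.21 × 40.078 = 8.416 g per mole.
8.416/265.576 = 0.0317 → 3.17%.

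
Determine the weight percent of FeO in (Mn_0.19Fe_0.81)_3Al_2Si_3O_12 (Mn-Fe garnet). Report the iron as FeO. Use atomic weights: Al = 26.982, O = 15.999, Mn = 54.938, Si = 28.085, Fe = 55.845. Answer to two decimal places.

35.11 wt%

Formula mass = 497.225 g/mol.
2.43 Fe → 2.4300 mol FeO per formula unit; M(FeO) = 71.844, so FeO mass = 174.581 g.
174.581/497.225 × 100 = 35.11 wt%.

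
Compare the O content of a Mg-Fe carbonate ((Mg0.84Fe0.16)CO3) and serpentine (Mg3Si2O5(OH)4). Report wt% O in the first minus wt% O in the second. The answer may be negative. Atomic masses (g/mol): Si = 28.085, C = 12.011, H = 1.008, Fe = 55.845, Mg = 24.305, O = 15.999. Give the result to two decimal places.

1.75 percentage points

M((Mg0.84Fe0.16)CO3) = 89.359 g/mol, so wt% O = 47.997/89.359 × 100 = 53.71%.
M(Mg3Si2O5(OH)4) = 277.108 g/mol, so wt% O = 143.991/277.108 × 100 = 51.96%.
53.71 − 51.96 = 1.75 pp.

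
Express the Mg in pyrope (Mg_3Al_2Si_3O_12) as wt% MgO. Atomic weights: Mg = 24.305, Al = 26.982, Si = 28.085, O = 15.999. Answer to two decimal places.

29.99 wt%

M(Mg_3Al_2Si_3O_12) = 403.122 g/mol; M(MgO) = 40.304 g/mol.
Moles MgO per formula unit = 3 Mg ÷ 1 = 3.0000.
MgO fraction = (3.0000 × 40.304) / 403.122 = 120.912/403.122 = 0.2999.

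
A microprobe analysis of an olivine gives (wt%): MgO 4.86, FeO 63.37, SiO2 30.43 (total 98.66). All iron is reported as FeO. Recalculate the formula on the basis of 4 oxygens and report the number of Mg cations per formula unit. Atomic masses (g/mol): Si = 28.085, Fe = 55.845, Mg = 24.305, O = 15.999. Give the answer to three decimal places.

MgO: 4.86/40.304 = 0.12058 mol → 0.12058 mol Mg, 0.12058 mol O.
FeO: 63.37/71.844 = 0.88205 mol → 0.88205 mol Fe, 0.88205 mol O.
SiO2: 30.43/60.083 = 0.50647 mol → 0.50647 mol Si, 1.01294 mol O.
Total oxygen = 2.01557 mol. Normalization factor = 4/2.01557 = 1.98455.
Mg per 4 O = 0.12058 × 1.98455 = 0.239.

0.239 Mg apfu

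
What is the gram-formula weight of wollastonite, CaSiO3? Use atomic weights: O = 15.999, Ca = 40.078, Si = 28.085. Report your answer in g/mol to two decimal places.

The formula mass is the sum 1×40.078 + 1×28.085 + 3×15.999.

116.16 g/mol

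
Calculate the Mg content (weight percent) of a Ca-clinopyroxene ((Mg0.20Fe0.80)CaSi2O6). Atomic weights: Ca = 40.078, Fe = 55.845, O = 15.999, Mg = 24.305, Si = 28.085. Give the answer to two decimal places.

2.01 weight percent

Molar mass of (Mg0.20Fe0.80)CaSi2O6: 0.20*24.305 + 0.80*55.845 + 1*40.078 + 2*28.085 + 6*15.999 = 241.779 g/mol.
Mass of Mg per formula unit: 0.20 × 24.305 = 4.861 g.
Weight fraction Mg = 4.861 / 241.779 = 0.0201.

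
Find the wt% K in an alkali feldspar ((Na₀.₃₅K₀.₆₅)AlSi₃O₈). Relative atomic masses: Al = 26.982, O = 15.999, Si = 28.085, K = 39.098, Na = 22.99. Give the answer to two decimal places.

M((Na₀.₃₅K₀.₆₅)AlSi₃O₈) = 272.689 g/mol.
K contributes 0.65 × 39.098 = 25.414 g per mole.
25.414/272.689 = 0.0932 → 9.32%.

9.32 mass %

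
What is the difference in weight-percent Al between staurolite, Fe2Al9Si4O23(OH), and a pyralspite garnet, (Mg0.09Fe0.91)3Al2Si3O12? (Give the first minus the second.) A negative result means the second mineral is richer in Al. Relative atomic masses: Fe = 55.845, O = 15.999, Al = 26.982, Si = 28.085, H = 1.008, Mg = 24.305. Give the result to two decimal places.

17.48 percentage points

M(Fe2Al9Si4O23(OH)) = 851.852 g/mol, so wt% Al = 242.838/851.852 × 100 = 28.51%.
M((Mg0.09Fe0.91)3Al2Si3O12) = 489.226 g/mol, so wt% Al = 53.964/489.226 × 100 = 11.03%.
28.51 − 11.03 = 17.48 pp.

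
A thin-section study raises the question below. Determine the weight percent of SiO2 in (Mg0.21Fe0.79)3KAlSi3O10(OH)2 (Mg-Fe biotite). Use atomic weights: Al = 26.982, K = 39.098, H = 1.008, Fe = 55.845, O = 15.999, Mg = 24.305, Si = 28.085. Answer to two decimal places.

36.64 wt%

M((Mg0.21Fe0.79)3KAlSi3O10(OH)2) = 492.004 g/mol; M(SiO2) = 60.083 g/mol.
Moles SiO2 per formula unit = 3 Si ÷ 1 = 3.0000.
SiO2 fraction = (3.0000 × 60.083) / 492.004 = 180.249/492.004 = 0.3664.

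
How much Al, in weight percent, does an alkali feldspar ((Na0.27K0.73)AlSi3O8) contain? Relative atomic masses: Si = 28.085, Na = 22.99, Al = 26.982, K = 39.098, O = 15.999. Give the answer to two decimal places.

Formula mass = 0.27·22.99 + 0.73·39.098 + 1·26.982 + 3·28.085 + 8·15.999 = 273.978 g/mol, of which 26.982 g is Al.
So Al makes up 26.982/273.978 = 0.0985 of the mass, i.e. 9.85%.

9.85 weight percent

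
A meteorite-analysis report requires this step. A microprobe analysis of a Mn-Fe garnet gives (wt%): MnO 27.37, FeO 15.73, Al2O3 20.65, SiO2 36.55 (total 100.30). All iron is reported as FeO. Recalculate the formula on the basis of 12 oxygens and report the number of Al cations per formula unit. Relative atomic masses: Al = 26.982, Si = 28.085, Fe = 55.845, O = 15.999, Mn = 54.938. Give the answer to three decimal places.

2.001 Al apfu

MnO (M=70.937): mol = 0.38584; Mn = 0.38584, O = 0.38584.
FeO (M=71.844): mol = 0.21895; Fe = 0.21895, O = 0.21895.
Al2O3 (M=101.961): mol = 0.20253; Al = 0.40506, O = 0.60759.
SiO2 (M=60.083): mol = 0.60833; Si = 0.60833, O = 1.21666.
ΣO = 2.42904; factor = 12/ΣO = 4.94022.
Al apfu = 0.40506 × 4.94022 = 2.001.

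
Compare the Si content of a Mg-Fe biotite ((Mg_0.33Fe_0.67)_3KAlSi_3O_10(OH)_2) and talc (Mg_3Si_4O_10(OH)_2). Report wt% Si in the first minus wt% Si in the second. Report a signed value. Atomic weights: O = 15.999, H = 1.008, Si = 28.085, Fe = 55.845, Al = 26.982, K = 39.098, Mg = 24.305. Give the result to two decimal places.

-12.09 percentage points

First mineral: 84.255 g Si in 480.649 g formula = 17.53 wt% Si.
Second mineral: 112.340 g Si in 379.259 g formula = 29.62 wt% Si.
17.53% − 29.62% gives a difference of -12.09 percentage points.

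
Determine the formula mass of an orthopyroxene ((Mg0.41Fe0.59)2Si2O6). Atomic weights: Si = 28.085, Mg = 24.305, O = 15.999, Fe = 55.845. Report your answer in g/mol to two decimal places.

237.99 g/mol

Mg: 0.82 × 24.305 = 19.9301
Fe: 1.18 × 55.845 = 65.8971
Si: 2 × 28.085 = 56.1700
O: 6 × 15.999 = 95.9940
Summing the contributions gives the formula mass.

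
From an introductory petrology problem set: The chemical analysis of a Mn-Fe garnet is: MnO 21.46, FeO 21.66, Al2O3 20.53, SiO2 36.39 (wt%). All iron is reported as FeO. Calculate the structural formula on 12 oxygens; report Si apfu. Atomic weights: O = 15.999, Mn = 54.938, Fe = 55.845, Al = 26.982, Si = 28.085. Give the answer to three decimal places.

MnO (M=70.937): mol = 0.30252; Mn = 0.30252, O = 0.30252.
FeO (M=71.844): mol = 0.30149; Fe = 0.30149, O = 0.30149.
Al2O3 (M=101.961): mol = 0.20135; Al = 0.40270, O = 0.60405.
SiO2 (M=60.083): mol = 0.60566; Si = 0.60566, O = 1.21132.
ΣO = 2.41938; factor = 12/ΣO = 4.95995.
Si apfu = 0.60566 × 4.95995 = 3.004.

3.004 Si apfu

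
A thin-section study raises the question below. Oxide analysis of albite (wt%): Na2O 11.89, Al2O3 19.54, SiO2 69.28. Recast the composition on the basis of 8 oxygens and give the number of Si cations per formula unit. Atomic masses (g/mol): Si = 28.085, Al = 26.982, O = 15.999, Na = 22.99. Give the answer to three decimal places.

3.002 Si apfu

Na2O (M=61.979): mol = 0.19184; Na = 0.38368, O = 0.19184.
Al2O3 (M=101.961): mol = 0.19164; Al = 0.38328, O = 0.57492.
SiO2 (M=60.083): mol = 1.15307; Si = 1.15307, O = 2.30614.
ΣO = 3.07290; factor = 8/ΣO = 2.60340.
Si apfu = 1.15307 × 2.60340 = 3.002.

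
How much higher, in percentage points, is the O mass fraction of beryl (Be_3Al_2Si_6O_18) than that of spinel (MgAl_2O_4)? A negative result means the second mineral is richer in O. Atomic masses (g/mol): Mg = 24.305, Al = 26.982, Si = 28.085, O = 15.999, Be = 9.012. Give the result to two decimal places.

8.60 percentage points

M(Be_3Al_2Si_6O_18) = 537.492 g/mol, so wt% O = 287.982/537.492 × 100 = 53.58%.
M(MgAl_2O_4) = 142.265 g/mol, so wt% O = 63.996/142.265 × 100 = 44.98%.
53.58 − 44.98 = 8.60 pp.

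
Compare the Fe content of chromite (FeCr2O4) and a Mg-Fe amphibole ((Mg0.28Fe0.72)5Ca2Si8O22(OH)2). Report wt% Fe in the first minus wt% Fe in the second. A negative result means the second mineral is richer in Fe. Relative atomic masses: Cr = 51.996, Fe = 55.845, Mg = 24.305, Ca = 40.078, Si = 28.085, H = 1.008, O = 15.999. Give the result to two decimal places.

3.24 percentage points

Fe in FeCr2O4: molar mass 223.833 g/mol; 1×55.845 = 55.845 g → 24.95 wt%.
Fe in (Mg0.28Fe0.72)5Ca2Si8O22(OH)2: molar mass 925.897 g/mol; 3.60×55.845 = 201.042 g → 21.71 wt%.
Difference = 24.95 − 21.71 = 3.24 percentage points.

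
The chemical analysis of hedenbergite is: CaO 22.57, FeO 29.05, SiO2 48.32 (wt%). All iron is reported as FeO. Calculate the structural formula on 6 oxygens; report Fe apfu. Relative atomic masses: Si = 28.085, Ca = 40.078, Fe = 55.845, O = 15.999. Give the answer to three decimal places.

CaO: 22.57/56.077 = 0.40248 mol → 0.40248 mol Ca, 0.40248 mol O.
FeO: 29.05/71.844 = 0.40435 mol → 0.40435 mol Fe, 0.40435 mol O.
SiO2: 48.32/60.083 = 0.80422 mol → 0.80422 mol Si, 1.60844 mol O.
Total oxygen = 2.41527 mol. Normalization factor = 6/2.41527 = 2.48419.
Fe per 6 O = 0.40435 × 2.48419 = 1.004.

1.004 Fe apfu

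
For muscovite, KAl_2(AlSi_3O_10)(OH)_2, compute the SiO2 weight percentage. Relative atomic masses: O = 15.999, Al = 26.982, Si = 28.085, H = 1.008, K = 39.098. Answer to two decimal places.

45.25 wt%

Molar mass of KAl_2(AlSi_3O_10)(OH)_2 = 1*39.098 + 3*26.982 + 3*28.085 + 12*15.999 + 2*1.008 = 398.303 g/mol.
Each formula unit contains 3 Si, equivalent to 3/1 = 3.0000 mol SiO2.
M(SiO2) = 1×28.085 + 2×15.999 = 60.083 g/mol.
Mass of SiO2 per formula unit = 3.0000 × 60.083 = 180.249 g.
SiO2 wt% = 180.249 / 398.303 × 100 = 45.25%.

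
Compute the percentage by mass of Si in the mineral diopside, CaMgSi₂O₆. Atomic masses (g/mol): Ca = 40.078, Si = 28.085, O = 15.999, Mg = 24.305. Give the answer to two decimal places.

25.94 mass %

Formula mass = 1×40.078 + 1×24.305 + 2×28.085 + 6×15.999 = 216.547 g/mol, of which 56.170 g is Si.
So Si makes up 56.170/216.547 = 0.2594 of the mass, i.e. 25.94%.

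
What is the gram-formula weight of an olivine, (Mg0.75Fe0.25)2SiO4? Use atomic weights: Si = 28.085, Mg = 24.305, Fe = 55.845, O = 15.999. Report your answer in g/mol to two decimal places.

Mg: 1.50 × 24.305 = 36.4575
Fe: 0.50 × 55.845 = 27.9225
Si: 1 × 28.085 = 28.0850
O: 4 × 15.999 = 63.9960
Summing the contributions gives the formula mass.

156.46 g/mol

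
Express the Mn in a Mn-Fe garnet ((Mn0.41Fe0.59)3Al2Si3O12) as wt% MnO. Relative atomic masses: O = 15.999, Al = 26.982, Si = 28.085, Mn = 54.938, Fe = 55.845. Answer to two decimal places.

17.57 wt%

M((Mn0.41Fe0.59)3Al2Si3O12) = 496.626 g/mol; M(MnO) = 70.937 g/mol.
Moles MnO per formula unit = 1.23 Mn ÷ 1 = 1.2300.
MnO fraction = (1.2300 × 70.937) / 496.626 = 87.253/496.626 = 0.1757.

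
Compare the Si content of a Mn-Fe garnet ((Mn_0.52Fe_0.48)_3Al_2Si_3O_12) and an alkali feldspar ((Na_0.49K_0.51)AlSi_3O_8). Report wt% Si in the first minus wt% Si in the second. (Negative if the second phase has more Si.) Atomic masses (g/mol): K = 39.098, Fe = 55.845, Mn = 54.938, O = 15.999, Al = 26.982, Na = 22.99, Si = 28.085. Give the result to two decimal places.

First mineral: 84.255 g Si in 496.327 g formula = 16.98 wt% Si.
Second mineral: 84.255 g Si in 270.434 g formula = 31.16 wt% Si.
16.98% − 31.16% gives a difference of -14.18 percentage points.

-14.18 percentage points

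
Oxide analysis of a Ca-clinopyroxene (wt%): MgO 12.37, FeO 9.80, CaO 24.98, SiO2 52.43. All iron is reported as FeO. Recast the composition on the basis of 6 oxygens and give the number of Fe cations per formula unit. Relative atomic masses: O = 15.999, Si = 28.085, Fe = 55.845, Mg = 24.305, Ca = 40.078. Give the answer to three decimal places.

12.37 wt% MgO ÷ 40.304 g/mol = 0.30692 mol, giving 0.30692 Mg and 0.30692 O.
9.80 wt% FeO ÷ 71.844 g/mol = 0.13641 mol, giving 0.13641 Fe and 0.13641 O.
24.98 wt% CaO ÷ 56.077 g/mol = 0.44546 mol, giving 0.44546 Ca and 0.44546 O.
52.43 wt% SiO2 ÷ 60.083 g/mol = 0.87263 mol, giving 0.87263 Si and 1.74526 O.
Oxygen sums to 2.63405; scaling by 6/2.63405 = 2.27786 puts the formula on 6 O.
Fe: 0.13641 × 2.27786 = 0.311 atoms per formula unit.

0.311 Fe apfu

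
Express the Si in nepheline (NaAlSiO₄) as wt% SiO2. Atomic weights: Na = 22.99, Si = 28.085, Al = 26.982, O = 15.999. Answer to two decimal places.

Formula mass = 142.053 g/mol.
1 Si → 1.0000 mol SiO2 per formula unit; M(SiO2) = 60.083, so SiO2 mass = 60.083 g.
60.083/142.053 × 100 = 42.30 wt%.

42.30 wt%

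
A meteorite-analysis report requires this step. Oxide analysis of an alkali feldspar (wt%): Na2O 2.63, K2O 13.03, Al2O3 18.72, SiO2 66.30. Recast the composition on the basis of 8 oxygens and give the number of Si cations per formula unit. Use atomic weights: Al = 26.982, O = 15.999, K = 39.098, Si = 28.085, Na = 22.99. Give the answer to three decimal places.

2.63 wt% Na2O ÷ 61.979 g/mol = 0.04243 mol, giving 0.08486 Na and 0.04243 O.
13.03 wt% K2O ÷ 94.195 g/mol = 0.13833 mol, giving 0.27666 K and 0.13833 O.
18.72 wt% Al2O3 ÷ 101.961 g/mol = 0.18360 mol, giving 0.36720 Al and 0.55080 O.
66.30 wt% SiO2 ÷ 60.083 g/mol = 1.10347 mol, giving 1.10347 Si and 2.20694 O.
Oxygen sums to 2.93850; scaling by 8/2.93850 = 2.72248 puts the formula on 8 O.
Si: 1.10347 × 2.72248 = 3.004 atoms per formula unit.

3.004 Si apfu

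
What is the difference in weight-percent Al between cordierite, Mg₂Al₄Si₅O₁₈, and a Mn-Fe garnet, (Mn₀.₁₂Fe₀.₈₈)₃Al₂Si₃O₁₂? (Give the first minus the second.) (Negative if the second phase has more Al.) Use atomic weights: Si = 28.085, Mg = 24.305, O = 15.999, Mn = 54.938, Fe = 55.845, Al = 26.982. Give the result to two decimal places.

Al in Mg₂Al₄Si₅O₁₈: molar mass 584.945 g/mol; 4×26.982 = 107.928 g → 18.45 wt%.
Al in (Mn₀.₁₂Fe₀.₈₈)₃Al₂Si₃O₁₂: molar mass 497.415 g/mol; 2×26.982 = 53.964 g → 10.85 wt%.
Difference = 18.45 − 10.85 = 7.60 percentage points.

7.60 percentage points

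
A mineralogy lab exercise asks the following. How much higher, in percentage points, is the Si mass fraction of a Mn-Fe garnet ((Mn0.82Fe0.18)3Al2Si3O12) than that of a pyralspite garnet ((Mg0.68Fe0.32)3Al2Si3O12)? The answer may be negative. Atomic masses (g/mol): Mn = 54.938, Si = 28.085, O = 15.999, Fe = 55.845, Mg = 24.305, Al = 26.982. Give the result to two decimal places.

Si in (Mn0.82Fe0.18)3Al2Si3O12: molar mass 495.511 g/mol; 3×28.085 = 84.255 g → 17.00 wt%.
Si in (Mg0.68Fe0.32)3Al2Si3O12: molar mass 433.400 g/mol; 3×28.085 = 84.255 g → 19.44 wt%.
Difference = 17.00 − 19.44 = -2.44 percentage points.

-2.44 percentage points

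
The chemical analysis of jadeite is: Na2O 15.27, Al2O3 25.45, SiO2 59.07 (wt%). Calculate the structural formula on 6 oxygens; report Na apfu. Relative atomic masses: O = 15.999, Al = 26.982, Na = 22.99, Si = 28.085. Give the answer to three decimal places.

0.998 Na apfu

15.27 wt% Na2O ÷ 61.979 g/mol = 0.24637 mol, giving 0.49274 Na and 0.24637 O.
25.45 wt% Al2O3 ÷ 101.961 g/mol = 0.24961 mol, giving 0.49922 Al and 0.74883 O.
59.07 wt% SiO2 ÷ 60.083 g/mol = 0.98314 mol, giving 0.98314 Si and 1.96628 O.
Oxygen sums to 2.96148; scaling by 6/2.96148 = 2.02601 puts the formula on 6 O.
Na: 0.49274 × 2.02601 = 0.998 atoms per formula unit.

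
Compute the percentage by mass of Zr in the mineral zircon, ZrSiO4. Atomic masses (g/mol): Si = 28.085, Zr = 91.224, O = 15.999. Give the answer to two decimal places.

49.77 weight percent

M(ZrSiO4) = 183.305 g/mol.
Zr contributes 1 × 91.224 = 91.224 g per mole.
91.224/183.305 = 0.4977 → 49.77%.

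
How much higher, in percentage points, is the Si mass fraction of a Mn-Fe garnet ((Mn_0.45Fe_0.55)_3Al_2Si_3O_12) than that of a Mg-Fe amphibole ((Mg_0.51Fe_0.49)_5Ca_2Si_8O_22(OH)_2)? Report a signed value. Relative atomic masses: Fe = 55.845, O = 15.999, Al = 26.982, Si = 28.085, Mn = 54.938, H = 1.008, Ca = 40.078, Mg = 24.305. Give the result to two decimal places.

M((Mn_0.45Fe_0.55)_3Al_2Si_3O_12) = 496.518 g/mol, so wt% Si = 84.255/496.518 × 100 = 16.97%.
M((Mg_0.51Fe_0.49)_5Ca_2Si_8O_22(OH)_2) = 889.626 g/mol, so wt% Si = 224.680/889.626 × 100 = 25.26%.
16.97 − 25.26 = -8.29 pp.

-8.29 percentage points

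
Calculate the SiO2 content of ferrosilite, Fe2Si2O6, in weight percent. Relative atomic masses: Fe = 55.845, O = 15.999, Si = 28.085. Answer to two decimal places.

Molar mass of Fe2Si2O6 = 2*55.845 + 2*28.085 + 6*15.999 = 263.854 g/mol.
Each formula unit contains 2 Si, equivalent to 2/1 = 2.0000 mol SiO2.
M(SiO2) = 1×28.085 + 2×15.999 = 60.083 g/mol.
Mass of SiO2 per formula unit = 2.0000 × 60.083 = 120.166 g.
SiO2 wt% = 120.166 / 263.854 × 100 = 45.54%.

45.54 wt%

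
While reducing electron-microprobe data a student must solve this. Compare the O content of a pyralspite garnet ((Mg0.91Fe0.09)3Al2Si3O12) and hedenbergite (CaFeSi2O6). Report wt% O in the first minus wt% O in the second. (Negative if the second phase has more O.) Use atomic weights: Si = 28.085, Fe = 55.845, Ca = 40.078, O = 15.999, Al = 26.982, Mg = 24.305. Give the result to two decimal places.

M((Mg0.91Fe0.09)3Al2Si3O12) = 411.638 g/mol, so wt% O = 191.988/411.638 × 100 = 46.64%.
M(CaFeSi2O6) = 248.087 g/mol, so wt% O = 95.994/248.087 × 100 = 38.69%.
46.64 − 38.69 = 7.95 pp.

7.95 percentage points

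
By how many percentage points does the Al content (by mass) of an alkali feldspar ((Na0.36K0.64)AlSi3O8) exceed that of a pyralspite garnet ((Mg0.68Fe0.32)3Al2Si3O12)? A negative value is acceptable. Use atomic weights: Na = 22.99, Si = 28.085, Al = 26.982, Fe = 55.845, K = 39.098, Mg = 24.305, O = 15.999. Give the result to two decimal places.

M((Na0.36K0.64)AlSi3O8) = 272.528 g/mol, so wt% Al = 26.982/272.528 × 100 = 9.90%.
M((Mg0.68Fe0.32)3Al2Si3O12) = 433.400 g/mol, so wt% Al = 53.964/433.400 × 100 = 12.45%.
9.90 − 12.45 = -2.55 pp.

-2.55 percentage points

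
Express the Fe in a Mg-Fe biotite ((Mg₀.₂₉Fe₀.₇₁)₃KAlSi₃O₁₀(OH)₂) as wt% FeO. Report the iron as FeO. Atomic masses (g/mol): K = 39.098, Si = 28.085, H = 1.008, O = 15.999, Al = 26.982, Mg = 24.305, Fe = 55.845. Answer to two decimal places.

31.59 wt%

M((Mg₀.₂₉Fe₀.₇₁)₃KAlSi₃O₁₀(OH)₂) = 484.434 g/mol; M(FeO) = 71.844 g/mol.
Moles FeO per formula unit = 2.13 Fe ÷ 1 = 2.1300.
FeO fraction = (2.1300 × 71.844) / 484.434 = 153.028/484.434 = 0.3159.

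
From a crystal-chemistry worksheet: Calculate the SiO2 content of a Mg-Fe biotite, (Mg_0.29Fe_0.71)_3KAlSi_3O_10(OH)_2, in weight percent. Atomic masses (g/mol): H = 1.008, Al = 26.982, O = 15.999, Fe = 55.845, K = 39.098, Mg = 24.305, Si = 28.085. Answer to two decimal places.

37.21 wt%

M((Mg_0.29Fe_0.71)_3KAlSi_3O_10(OH)_2) = 484.434 g/mol; M(SiO2) = 60.083 g/mol.
Moles SiO2 per formula unit = 3 Si ÷ 1 = 3.0000.
SiO2 fraction = (3.0000 × 60.083) / 484.434 = 180.249/484.434 = 0.3721.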